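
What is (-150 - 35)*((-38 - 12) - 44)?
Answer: 17390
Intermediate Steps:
(-150 - 35)*((-38 - 12) - 44) = -185*(-50 - 44) = -185*(-94) = 17390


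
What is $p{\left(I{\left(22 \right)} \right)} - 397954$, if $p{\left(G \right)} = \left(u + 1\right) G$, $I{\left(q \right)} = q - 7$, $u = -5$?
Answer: $-398014$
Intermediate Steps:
$I{\left(q \right)} = -7 + q$ ($I{\left(q \right)} = q - 7 = -7 + q$)
$p{\left(G \right)} = - 4 G$ ($p{\left(G \right)} = \left(-5 + 1\right) G = - 4 G$)
$p{\left(I{\left(22 \right)} \right)} - 397954 = - 4 \left(-7 + 22\right) - 397954 = \left(-4\right) 15 - 397954 = -60 - 397954 = -398014$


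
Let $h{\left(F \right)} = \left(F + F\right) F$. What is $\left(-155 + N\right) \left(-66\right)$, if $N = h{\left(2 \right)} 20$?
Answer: $-330$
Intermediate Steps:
$h{\left(F \right)} = 2 F^{2}$ ($h{\left(F \right)} = 2 F F = 2 F^{2}$)
$N = 160$ ($N = 2 \cdot 2^{2} \cdot 20 = 2 \cdot 4 \cdot 20 = 8 \cdot 20 = 160$)
$\left(-155 + N\right) \left(-66\right) = \left(-155 + 160\right) \left(-66\right) = 5 \left(-66\right) = -330$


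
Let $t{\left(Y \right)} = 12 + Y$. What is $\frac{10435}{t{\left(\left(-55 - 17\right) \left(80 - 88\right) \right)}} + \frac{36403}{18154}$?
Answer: $\frac{105420977}{5337276} \approx 19.752$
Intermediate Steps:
$\frac{10435}{t{\left(\left(-55 - 17\right) \left(80 - 88\right) \right)}} + \frac{36403}{18154} = \frac{10435}{12 + \left(-55 - 17\right) \left(80 - 88\right)} + \frac{36403}{18154} = \frac{10435}{12 - -576} + 36403 \cdot \frac{1}{18154} = \frac{10435}{12 + 576} + \frac{36403}{18154} = \frac{10435}{588} + \frac{36403}{18154} = \frac{105420977}{5337276}$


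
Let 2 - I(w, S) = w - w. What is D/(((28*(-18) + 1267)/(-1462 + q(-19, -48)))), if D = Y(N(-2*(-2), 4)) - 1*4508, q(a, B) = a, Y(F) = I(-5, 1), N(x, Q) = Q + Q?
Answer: 6673386/763 ≈ 8746.3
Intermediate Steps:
I(w, S) = 2 (I(w, S) = 2 - (w - w) = 2 - 1*0 = 2 + 0 = 2)
N(x, Q) = 2*Q
Y(F) = 2
D = -4506 (D = 2 - 1*4508 = 2 - 4508 = -4506)
D/(((28*(-18) + 1267)/(-1462 + q(-19, -48)))) = -4506*(-1462 - 19)/(28*(-18) + 1267) = -4506*(-1481/(-504 + 1267)) = -4506/(763*(-1/1481)) = -4506/(-763/1481) = -4506*(-1481/763) = 6673386/763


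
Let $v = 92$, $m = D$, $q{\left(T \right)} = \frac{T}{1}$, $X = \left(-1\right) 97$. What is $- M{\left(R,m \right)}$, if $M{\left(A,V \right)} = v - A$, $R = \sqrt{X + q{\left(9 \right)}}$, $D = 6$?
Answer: $-92 + 2 i \sqrt{22} \approx -92.0 + 9.3808 i$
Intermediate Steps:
$X = -97$
$q{\left(T \right)} = T$ ($q{\left(T \right)} = T 1 = T$)
$m = 6$
$R = 2 i \sqrt{22}$ ($R = \sqrt{-97 + 9} = \sqrt{-88} = 2 i \sqrt{22} \approx 9.3808 i$)
$M{\left(A,V \right)} = 92 - A$
$- M{\left(R,m \right)} = - (92 - 2 i \sqrt{22}) = -92 + 2 i \sqrt{22}$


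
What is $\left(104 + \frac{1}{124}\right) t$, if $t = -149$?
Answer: $- \frac{1921653}{124} \approx -15497.0$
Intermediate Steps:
$\left(104 + \frac{1}{124}\right) t = \left(104 + \frac{1}{124}\right) \left(-149\right) = \frac{12897}{124} \left(-149\right) = - \frac{1921653}{124}$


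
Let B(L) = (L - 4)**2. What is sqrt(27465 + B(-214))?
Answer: sqrt(74989) ≈ 273.84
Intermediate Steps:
B(L) = (-4 + L)**2
sqrt(27465 + B(-214)) = sqrt(27465 + (-4 - 214)**2) = sqrt(27465 + (-218)**2) = sqrt(27465 + 47524) = sqrt(74989)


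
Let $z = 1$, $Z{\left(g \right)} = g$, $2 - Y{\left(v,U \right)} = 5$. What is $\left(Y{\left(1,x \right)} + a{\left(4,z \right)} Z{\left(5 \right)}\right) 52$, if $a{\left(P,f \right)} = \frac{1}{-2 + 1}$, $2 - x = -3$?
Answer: $-416$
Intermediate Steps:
$x = 5$ ($x = 2 - -3 = 2 + 3 = 5$)
$Y{\left(v,U \right)} = -3$ ($Y{\left(v,U \right)} = 2 - 5 = -3$)
$a{\left(P,f \right)} = -1$ ($a{\left(P,f \right)} = \frac{1}{-1} = -1$)
$\left(Y{\left(1,x \right)} + a{\left(4,z \right)} Z{\left(5 \right)}\right) 52 = \left(-3 - 5\right) 52 = \left(-8\right) 52 = -416$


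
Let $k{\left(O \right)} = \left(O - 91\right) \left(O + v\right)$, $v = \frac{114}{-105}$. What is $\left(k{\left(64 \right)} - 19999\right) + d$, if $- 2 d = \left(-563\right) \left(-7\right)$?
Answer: $- \frac{1656773}{70} \approx -23668.0$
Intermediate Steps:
$v = - \frac{38}{35}$ ($v = 114 \left(- \frac{1}{105}\right) = - \frac{38}{35} \approx -1.0857$)
$d = - \frac{3941}{2}$ ($d = - \frac{\left(-563\right) \left(-7\right)}{2} = \left(- \frac{1}{2}\right) 3941 = - \frac{3941}{2} \approx -1970.5$)
$k{\left(O \right)} = \left(-91 + O\right) \left(- \frac{38}{35} + O\right)$ ($k{\left(O \right)} = \left(O - 91\right) \left(O - \frac{38}{35}\right) = \left(-91 + O\right) \left(- \frac{38}{35} + O\right)$)
$\left(k{\left(64 \right)} - 19999\right) + d = \left(\left(\frac{494}{5} + 64^{2} - \frac{206272}{35}\right) - 19999\right) - \frac{3941}{2} = \left(\left(\frac{494}{5} + 4096 - \frac{206272}{35}\right) - 19999\right) - \frac{3941}{2} = \left(- \frac{59454}{35} - 19999\right) - \frac{3941}{2} = - \frac{759419}{35} - \frac{3941}{2} = - \frac{1656773}{70}$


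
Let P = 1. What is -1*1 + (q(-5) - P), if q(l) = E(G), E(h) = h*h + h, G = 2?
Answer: 4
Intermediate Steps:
E(h) = h + h**2 (E(h) = h**2 + h = h + h**2)
q(l) = 6 (q(l) = 2*(1 + 2) = 2*3 = 6)
-1*1 + (q(-5) - P) = -1*1 + (6 - 1*1) = -1 + (6 - 1) = -1 + 5 = 4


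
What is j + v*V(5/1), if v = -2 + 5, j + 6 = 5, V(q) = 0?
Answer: -1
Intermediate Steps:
j = -1 (j = -6 + 5 = -1)
v = 3
j + v*V(5/1) = -1 + 3*0 = -1 + 0 = -1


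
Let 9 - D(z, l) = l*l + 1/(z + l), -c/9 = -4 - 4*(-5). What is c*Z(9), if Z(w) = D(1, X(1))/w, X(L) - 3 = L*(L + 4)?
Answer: 7936/9 ≈ 881.78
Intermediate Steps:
X(L) = 3 + L*(4 + L) (X(L) = 3 + L*(L + 4) = 3 + L*(4 + L))
c = -144 (c = -9*(-4 - 4*(-5)) = -9*(-4 + 20) = -9*16 = -144)
D(z, l) = 9 - l**2 - 1/(l + z) (D(z, l) = 9 - (l*l + 1/(z + l)) = 9 - (l**2 + 1/(l + z)) = 9 + (-l**2 - 1/(l + z)) = 9 - l**2 - 1/(l + z))
Z(w) = -496/(9*w) (Z(w) = ((-1 - (3 + 1**2 + 4*1)**3 + 9*(3 + 1**2 + 4*1) + 9*1 - 1*1*(3 + 1**2 + 4*1)**2)/((3 + 1**2 + 4*1) + 1))/w = ((-1 - (3 + 1 + 4)**3 + 9*(3 + 1 + 4) + 9 - 1*1*(3 + 1 + 4)**2)/((3 + 1 + 4) + 1))/w = ((-1 - 1*8**3 + 9*8 + 9 - 1*1*8**2)/(8 + 1))/w = ((-1 - 1*512 + 72 + 9 - 1*1*64)/9)/w = ((-1 - 512 + 72 + 9 - 64)/9)/w = ((1/9)*(-496))/w = -496/(9*w))
c*Z(9) = -(-7936)/9 = -144*(-496/81) = 7936/9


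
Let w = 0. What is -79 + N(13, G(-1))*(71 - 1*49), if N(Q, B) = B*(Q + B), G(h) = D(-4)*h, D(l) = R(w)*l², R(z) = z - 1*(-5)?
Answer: 117841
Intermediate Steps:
R(z) = 5 + z (R(z) = z + 5 = 5 + z)
D(l) = 5*l² (D(l) = (5 + 0)*l² = 5*l²)
G(h) = 80*h (G(h) = (5*(-4)²)*h = (5*16)*h = 80*h)
N(Q, B) = B*(B + Q)
-79 + N(13, G(-1))*(71 - 1*49) = -79 + ((80*(-1))*(80*(-1) + 13))*(71 - 1*49) = -79 + (-80*(-80 + 13))*(71 - 49) = -79 - 80*(-67)*22 = -79 + 5360*22 = -79 + 117920 = 117841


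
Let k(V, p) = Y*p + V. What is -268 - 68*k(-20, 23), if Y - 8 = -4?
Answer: -5164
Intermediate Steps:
Y = 4 (Y = 8 - 4 = 4)
k(V, p) = V + 4*p (k(V, p) = 4*p + V = V + 4*p)
-268 - 68*k(-20, 23) = -268 - 68*(-20 + 4*23) = -268 - 68*(-20 + 92) = -268 - 68*72 = -268 - 4896 = -5164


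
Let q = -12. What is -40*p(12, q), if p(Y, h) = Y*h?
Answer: 5760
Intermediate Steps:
-40*p(12, q) = -480*(-12) = -40*(-144) = 5760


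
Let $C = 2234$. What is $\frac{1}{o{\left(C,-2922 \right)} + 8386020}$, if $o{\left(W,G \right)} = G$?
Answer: $\frac{1}{8383098} \approx 1.1929 \cdot 10^{-7}$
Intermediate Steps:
$\frac{1}{o{\left(C,-2922 \right)} + 8386020} = \frac{1}{-2922 + 8386020} = \frac{1}{8383098}$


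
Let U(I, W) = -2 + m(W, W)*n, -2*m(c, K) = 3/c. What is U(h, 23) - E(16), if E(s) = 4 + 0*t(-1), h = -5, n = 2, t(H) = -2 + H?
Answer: -141/23 ≈ -6.1304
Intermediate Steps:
m(c, K) = -3/(2*c)
U(I, W) = -2 - 3/W (U(I, W) = -2 - 3/(2*W)*2 = -2 - 3/W)
E(s) = 4 (E(s) = 4 + 0*(-2 - 1) = 4 + 0*(-3) = 4 + 0 = 4)
U(h, 23) - E(16) = (-2 - 3/23) - 1*4 = (-2 - 3*1/23) - 4 = (-2 - 3/23) - 4 = -49/23 - 4 = -141/23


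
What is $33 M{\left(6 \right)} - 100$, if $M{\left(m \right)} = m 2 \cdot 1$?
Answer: $296$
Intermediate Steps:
$M{\left(m \right)} = 2 m$ ($M{\left(m \right)} = 2 m 1 = 2 m$)
$33 M{\left(6 \right)} - 100 = 33 \cdot 2 \cdot 6 - 100 = 33 \cdot 12 - 100 = 396 - 100 = 296$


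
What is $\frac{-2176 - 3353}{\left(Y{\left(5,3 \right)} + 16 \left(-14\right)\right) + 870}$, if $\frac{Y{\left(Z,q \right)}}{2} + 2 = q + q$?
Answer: $- \frac{1843}{218} \approx -8.4541$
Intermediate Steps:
$Y{\left(Z,q \right)} = -4 + 4 q$ ($Y{\left(Z,q \right)} = -4 + 2 \left(q + q\right) = -4 + 2 \cdot 2 q = -4 + 4 q$)
$\frac{-2176 - 3353}{\left(Y{\left(5,3 \right)} + 16 \left(-14\right)\right) + 870} = \frac{-2176 - 3353}{\left(\left(-4 + 4 \cdot 3\right) + 16 \left(-14\right)\right) + 870} = - \frac{5529}{\left(\left(-4 + 12\right) - 224\right) + 870} = - \frac{5529}{\left(8 - 224\right) + 870} = - \frac{5529}{-216 + 870} = - \frac{5529}{654} = \left(-5529\right) \frac{1}{654} = - \frac{1843}{218}$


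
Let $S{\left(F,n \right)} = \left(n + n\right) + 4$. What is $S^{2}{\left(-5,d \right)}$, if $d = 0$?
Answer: $16$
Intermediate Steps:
$S{\left(F,n \right)} = 4 + 2 n$ ($S{\left(F,n \right)} = 2 n + 4 = 4 + 2 n$)
$S^{2}{\left(-5,d \right)} = \left(4 + 2 \cdot 0\right)^{2} = \left(4 + 0\right)^{2} = 4^{2} = 16$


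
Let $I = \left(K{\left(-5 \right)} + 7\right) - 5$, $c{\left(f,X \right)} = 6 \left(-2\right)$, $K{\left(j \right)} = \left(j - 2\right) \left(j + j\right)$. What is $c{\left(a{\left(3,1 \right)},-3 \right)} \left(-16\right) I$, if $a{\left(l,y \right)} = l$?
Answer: $13824$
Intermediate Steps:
$K{\left(j \right)} = 2 j \left(-2 + j\right)$ ($K{\left(j \right)} = \left(-2 + j\right) 2 j = 2 j \left(-2 + j\right)$)
$c{\left(f,X \right)} = -12$
$I = 72$ ($I = \left(2 \left(-5\right) \left(-2 - 5\right) + 7\right) - 5 = \left(2 \left(-5\right) \left(-7\right) + 7\right) - 5 = \left(70 + 7\right) - 5 = 77 - 5 = 72$)
$c{\left(a{\left(3,1 \right)},-3 \right)} \left(-16\right) I = \left(-12\right) \left(-16\right) 72 = 192 \cdot 72 = 13824$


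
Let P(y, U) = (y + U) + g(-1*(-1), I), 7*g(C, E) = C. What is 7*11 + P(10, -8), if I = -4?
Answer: 554/7 ≈ 79.143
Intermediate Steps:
g(C, E) = C/7
P(y, U) = 1/7 + U + y (P(y, U) = (y + U) + (-1*(-1))/7 = (U + y) + (1/7)*1 = (U + y) + 1/7 = 1/7 + U + y)
7*11 + P(10, -8) = 7*11 + (1/7 - 8 + 10) = 77 + 15/7 = 554/7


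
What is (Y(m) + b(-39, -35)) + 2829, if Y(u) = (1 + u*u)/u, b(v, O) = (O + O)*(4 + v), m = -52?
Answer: 271803/52 ≈ 5227.0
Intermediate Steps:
b(v, O) = 2*O*(4 + v) (b(v, O) = (2*O)*(4 + v) = 2*O*(4 + v))
Y(u) = (1 + u²)/u
(Y(m) + b(-39, -35)) + 2829 = ((-52 + 1/(-52)) + 2*(-35)*(4 - 39)) + 2829 = ((-52 - 1/52) + 2*(-35)*(-35)) + 2829 = (-2705/52 + 2450) + 2829 = 124695/52 + 2829 = 271803/52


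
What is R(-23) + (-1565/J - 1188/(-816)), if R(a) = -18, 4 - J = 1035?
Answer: -1053455/70108 ≈ -15.026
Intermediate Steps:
J = -1031 (J = 4 - 1*1035 = 4 - 1035 = -1031)
R(-23) + (-1565/J - 1188/(-816)) = -18 + (-1565/(-1031) - 1188/(-816)) = -18 + (-1565*(-1/1031) - 1188*(-1/816)) = -18 + (1565/1031 + 99/68) = -18 + 208489/70108 = -1053455/70108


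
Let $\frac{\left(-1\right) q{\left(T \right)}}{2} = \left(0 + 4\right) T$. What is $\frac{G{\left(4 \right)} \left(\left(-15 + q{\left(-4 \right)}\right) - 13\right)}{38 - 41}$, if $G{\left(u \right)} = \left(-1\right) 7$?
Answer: $\frac{28}{3} \approx 9.3333$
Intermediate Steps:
$q{\left(T \right)} = - 8 T$ ($q{\left(T \right)} = - 2 \left(0 + 4\right) T = - 2 \cdot 4 T = - 8 T$)
$G{\left(u \right)} = -7$
$\frac{G{\left(4 \right)} \left(\left(-15 + q{\left(-4 \right)}\right) - 13\right)}{38 - 41} = \frac{\left(-7\right) \left(\left(-15 - -32\right) - 13\right)}{38 - 41} = \frac{\left(-7\right) \left(\left(-15 + 32\right) - 13\right)}{-3} = - 7 \left(17 - 13\right) \left(- \frac{1}{3}\right) = \left(-7\right) 4 \left(- \frac{1}{3}\right) = \left(-28\right) \left(- \frac{1}{3}\right) = \frac{28}{3}$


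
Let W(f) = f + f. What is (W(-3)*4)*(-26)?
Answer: 624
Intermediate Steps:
W(f) = 2*f
(W(-3)*4)*(-26) = ((2*(-3))*4)*(-26) = -6*4*(-26) = -24*(-26) = 624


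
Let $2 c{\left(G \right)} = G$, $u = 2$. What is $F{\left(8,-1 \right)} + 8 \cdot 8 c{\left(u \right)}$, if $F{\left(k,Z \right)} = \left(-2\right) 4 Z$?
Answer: $72$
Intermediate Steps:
$F{\left(k,Z \right)} = - 8 Z$
$c{\left(G \right)} = \frac{G}{2}$
$F{\left(8,-1 \right)} + 8 \cdot 8 c{\left(u \right)} = \left(-8\right) \left(-1\right) + 8 \cdot 8 \cdot \frac{1}{2} \cdot 2 = 8 + 8 \cdot 8 \cdot 1 = 8 + 8 \cdot 8 = 8 + 64 = 72$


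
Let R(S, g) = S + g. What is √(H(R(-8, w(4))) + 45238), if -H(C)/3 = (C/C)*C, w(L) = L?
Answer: 5*√1810 ≈ 212.72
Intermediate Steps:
H(C) = -3*C (H(C) = -3*C/C*C = -3*C)
√(H(R(-8, w(4))) + 45238) = √(-3*(-8 + 4) + 45238) = √(-3*(-4) + 45238) = √(12 + 45238) = √45250 = 5*√1810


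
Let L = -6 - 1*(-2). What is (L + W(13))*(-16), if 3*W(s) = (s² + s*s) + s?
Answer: -1808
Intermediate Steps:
W(s) = s/3 + 2*s²/3 (W(s) = ((s² + s*s) + s)/3 = ((s² + s²) + s)/3 = (2*s² + s)/3 = (s + 2*s²)/3 = s/3 + 2*s²/3)
L = -4 (L = -6 + 2 = -4)
(L + W(13))*(-16) = (-4 + (⅓)*13*(1 + 2*13))*(-16) = (-4 + (⅓)*13*(1 + 26))*(-16) = (-4 + (⅓)*13*27)*(-16) = (-4 + 117)*(-16) = 113*(-16) = -1808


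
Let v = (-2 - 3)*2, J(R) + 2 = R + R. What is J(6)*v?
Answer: -100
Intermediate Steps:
J(R) = -2 + 2*R (J(R) = -2 + (R + R) = -2 + 2*R)
v = -10 (v = -5*2 = -10)
J(6)*v = (-2 + 2*6)*(-10) = (-2 + 12)*(-10) = 10*(-10) = -100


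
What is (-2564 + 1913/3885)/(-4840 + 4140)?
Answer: 9959227/2719500 ≈ 3.6622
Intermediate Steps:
(-2564 + 1913/3885)/(-4840 + 4140) = (-2564 + 1913*(1/3885))/(-700) = (-2564 + 1913/3885)*(-1/700) = -9959227/3885*(-1/700) = 9959227/2719500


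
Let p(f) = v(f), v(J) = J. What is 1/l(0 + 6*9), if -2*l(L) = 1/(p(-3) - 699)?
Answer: 1404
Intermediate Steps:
p(f) = f
l(L) = 1/1404 (l(L) = -1/(2*(-3 - 699)) = -½/(-702) = -½*(-1/702) = 1/1404)
1/l(0 + 6*9) = 1/(1/1404) = 1404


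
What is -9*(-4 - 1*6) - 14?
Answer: 76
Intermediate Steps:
-9*(-4 - 1*6) - 14 = -9*(-4 - 6) - 14 = -9*(-10) - 14 = 90 - 14 = 76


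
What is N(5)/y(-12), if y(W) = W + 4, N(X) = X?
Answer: -5/8 ≈ -0.62500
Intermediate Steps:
y(W) = 4 + W
N(5)/y(-12) = 5/(4 - 12) = 5/(-8) = 5*(-⅛) = -5/8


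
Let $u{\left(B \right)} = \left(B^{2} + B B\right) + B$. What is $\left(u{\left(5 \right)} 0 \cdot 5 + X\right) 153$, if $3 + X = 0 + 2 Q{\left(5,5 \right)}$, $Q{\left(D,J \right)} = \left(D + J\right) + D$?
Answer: $4131$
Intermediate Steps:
$u{\left(B \right)} = B + 2 B^{2}$ ($u{\left(B \right)} = \left(B^{2} + B^{2}\right) + B = 2 B^{2} + B = B + 2 B^{2}$)
$Q{\left(D,J \right)} = J + 2 D$
$X = 27$ ($X = -3 + \left(0 + 2 \left(5 + 2 \cdot 5\right)\right) = -3 + \left(0 + 2 \left(5 + 10\right)\right) = -3 + \left(0 + 2 \cdot 15\right) = -3 + \left(0 + 30\right) = -3 + 30 = 27$)
$\left(u{\left(5 \right)} 0 \cdot 5 + X\right) 153 = \left(5 \left(1 + 2 \cdot 5\right) 0 \cdot 5 + 27\right) 153 = \left(5 \left(1 + 10\right) 0 \cdot 5 + 27\right) 153 = \left(5 \cdot 11 \cdot 0 \cdot 5 + 27\right) 153 = \left(55 \cdot 0 \cdot 5 + 27\right) 153 = \left(0 \cdot 5 + 27\right) 153 = \left(0 + 27\right) 153 = 27 \cdot 153 = 4131$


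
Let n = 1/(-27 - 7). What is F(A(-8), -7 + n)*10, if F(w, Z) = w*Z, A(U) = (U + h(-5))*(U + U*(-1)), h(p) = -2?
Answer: 0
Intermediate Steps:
n = -1/34 (n = 1/(-34) = -1/34 ≈ -0.029412)
A(U) = 0 (A(U) = (U - 2)*(U + U*(-1)) = (-2 + U)*(U - U) = (-2 + U)*0 = 0)
F(w, Z) = Z*w
F(A(-8), -7 + n)*10 = ((-7 - 1/34)*0)*10 = -239/34*0*10 = 0*10 = 0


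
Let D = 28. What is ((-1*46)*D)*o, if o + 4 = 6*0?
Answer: 5152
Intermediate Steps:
o = -4 (o = -4 + 6*0 = -4 + 0 = -4)
((-1*46)*D)*o = (-1*46*28)*(-4) = -46*28*(-4) = -1288*(-4) = 5152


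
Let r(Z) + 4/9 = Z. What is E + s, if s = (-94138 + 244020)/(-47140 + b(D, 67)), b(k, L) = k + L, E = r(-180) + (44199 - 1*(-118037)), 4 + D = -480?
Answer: 69360535562/428013 ≈ 1.6205e+5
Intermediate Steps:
D = -484 (D = -4 - 480 = -484)
r(Z) = -4/9 + Z
E = 1458500/9 (E = (-4/9 - 180) + (44199 - 1*(-118037)) = -1624/9 + (44199 + 118037) = -1624/9 + 162236 = 1458500/9 ≈ 1.6206e+5)
b(k, L) = L + k
s = -149882/47557 (s = (-94138 + 244020)/(-47140 + (67 - 484)) = 149882/(-47140 - 417) = 149882/(-47557) = 149882*(-1/47557) = -149882/47557 ≈ -3.1516)
E + s = 1458500/9 - 149882/47557 = 69360535562/428013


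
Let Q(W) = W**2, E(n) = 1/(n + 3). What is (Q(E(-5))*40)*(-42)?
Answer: -420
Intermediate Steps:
E(n) = 1/(3 + n)
(Q(E(-5))*40)*(-42) = ((1/(3 - 5))**2*40)*(-42) = ((1/(-2))**2*40)*(-42) = ((-1/2)**2*40)*(-42) = ((1/4)*40)*(-42) = 10*(-42) = -420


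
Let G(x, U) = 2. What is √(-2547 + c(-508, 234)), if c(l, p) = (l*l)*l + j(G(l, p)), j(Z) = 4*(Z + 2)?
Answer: I*√131099043 ≈ 11450.0*I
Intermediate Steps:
j(Z) = 8 + 4*Z (j(Z) = 4*(2 + Z) = 8 + 4*Z)
c(l, p) = 16 + l³ (c(l, p) = (l*l)*l + (8 + 4*2) = l²*l + (8 + 8) = l³ + 16 = 16 + l³)
√(-2547 + c(-508, 234)) = √(-2547 + (16 + (-508)³)) = √(-2547 + (16 - 131096512)) = √(-2547 - 131096496) = √(-131099043) = I*√131099043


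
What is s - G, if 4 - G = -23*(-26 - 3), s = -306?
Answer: 357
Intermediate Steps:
G = -663 (G = 4 - (-23)*(-26 - 3) = 4 - (-23)*(-29) = 4 - 1*667 = 4 - 667 = -663)
s - G = -306 - 1*(-663) = -306 + 663 = 357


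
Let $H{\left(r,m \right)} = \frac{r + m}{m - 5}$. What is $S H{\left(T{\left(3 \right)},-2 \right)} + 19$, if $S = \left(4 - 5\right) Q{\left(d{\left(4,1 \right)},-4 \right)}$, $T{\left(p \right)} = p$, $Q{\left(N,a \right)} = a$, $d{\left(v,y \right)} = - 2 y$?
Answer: $\frac{129}{7} \approx 18.429$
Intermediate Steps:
$S = 4$ ($S = \left(4 - 5\right) \left(-4\right) = \left(-1\right) \left(-4\right) = 4$)
$H{\left(r,m \right)} = \frac{m + r}{-5 + m}$
$S H{\left(T{\left(3 \right)},-2 \right)} + 19 = 4 \frac{-2 + 3}{-5 - 2} + 19 = 4 \frac{1}{-7} \cdot 1 + 19 = 4 \left(\left(- \frac{1}{7}\right) 1\right) + 19 = 4 \left(- \frac{1}{7}\right) + 19 = - \frac{4}{7} + 19 = \frac{129}{7}$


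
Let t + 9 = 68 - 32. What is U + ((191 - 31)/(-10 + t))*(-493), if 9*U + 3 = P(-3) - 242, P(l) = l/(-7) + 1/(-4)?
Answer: -392045/84 ≈ -4667.2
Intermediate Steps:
P(l) = -¼ - l/7 (P(l) = l*(-⅐) + 1*(-¼) = -l/7 - ¼ = -¼ - l/7)
t = 27 (t = -9 + (68 - 32) = -9 + 36 = 27)
U = -2285/84 (U = -⅓ + ((-¼ - ⅐*(-3)) - 242)/9 = -⅓ + ((-¼ + 3/7) - 242)/9 = -⅓ + (5/28 - 242)/9 = -⅓ + (⅑)*(-6771/28) = -⅓ - 2257/84 = -2285/84 ≈ -27.202)
U + ((191 - 31)/(-10 + t))*(-493) = -2285/84 + ((191 - 31)/(-10 + 27))*(-493) = -2285/84 + (160/17)*(-493) = -2285/84 - 4640 = -392045/84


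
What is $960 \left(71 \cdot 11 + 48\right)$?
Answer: $795840$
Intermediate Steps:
$960 \left(71 \cdot 11 + 48\right) = 960 \left(781 + 48\right) = 960 \cdot 829 = 795840$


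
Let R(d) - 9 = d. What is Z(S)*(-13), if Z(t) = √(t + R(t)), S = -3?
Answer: -13*√3 ≈ -22.517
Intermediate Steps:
R(d) = 9 + d
Z(t) = √(9 + 2*t) (Z(t) = √(t + (9 + t)) = √(9 + 2*t))
Z(S)*(-13) = √(9 + 2*(-3))*(-13) = √(9 - 6)*(-13) = √3*(-13) = -13*√3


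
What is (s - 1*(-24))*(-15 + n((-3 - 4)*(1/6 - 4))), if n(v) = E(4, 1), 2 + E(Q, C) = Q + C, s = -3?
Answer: -252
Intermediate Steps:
E(Q, C) = -2 + C + Q (E(Q, C) = -2 + (Q + C) = -2 + (C + Q) = -2 + C + Q)
n(v) = 3 (n(v) = -2 + 1 + 4 = 3)
(s - 1*(-24))*(-15 + n((-3 - 4)*(1/6 - 4))) = (-3 - 1*(-24))*(-15 + 3) = (-3 + 24)*(-12) = 21*(-12) = -252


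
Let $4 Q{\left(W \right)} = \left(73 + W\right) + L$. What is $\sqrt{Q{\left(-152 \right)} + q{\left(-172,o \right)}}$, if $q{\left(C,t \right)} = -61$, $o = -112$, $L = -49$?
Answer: $i \sqrt{93} \approx 9.6436 i$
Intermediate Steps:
$Q{\left(W \right)} = 6 + \frac{W}{4}$ ($Q{\left(W \right)} = \frac{\left(73 + W\right) - 49}{4} = \frac{24 + W}{4} = 6 + \frac{W}{4}$)
$\sqrt{Q{\left(-152 \right)} + q{\left(-172,o \right)}} = \sqrt{\left(6 + \frac{1}{4} \left(-152\right)\right) - 61} = \sqrt{\left(6 - 38\right) - 61} = \sqrt{-32 - 61} = \sqrt{-93} = i \sqrt{93}$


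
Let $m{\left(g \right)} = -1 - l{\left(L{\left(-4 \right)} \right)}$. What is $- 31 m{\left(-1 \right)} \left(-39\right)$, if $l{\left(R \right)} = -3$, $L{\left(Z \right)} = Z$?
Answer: $2418$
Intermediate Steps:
$m{\left(g \right)} = 2$ ($m{\left(g \right)} = -1 - -3 = -1 + 3 = 2$)
$- 31 m{\left(-1 \right)} \left(-39\right) = \left(-31\right) 2 \left(-39\right) = \left(-62\right) \left(-39\right) = 2418$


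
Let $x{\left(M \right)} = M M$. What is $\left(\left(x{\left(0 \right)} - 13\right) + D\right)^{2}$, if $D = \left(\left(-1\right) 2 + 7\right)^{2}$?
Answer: $144$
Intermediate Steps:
$x{\left(M \right)} = M^{2}$
$D = 25$ ($D = \left(-2 + 7\right)^{2} = 5^{2} = 25$)
$\left(\left(x{\left(0 \right)} - 13\right) + D\right)^{2} = \left(\left(0^{2} - 13\right) + 25\right)^{2} = \left(\left(0 - 13\right) + 25\right)^{2} = \left(-13 + 25\right)^{2} = 12^{2} = 144$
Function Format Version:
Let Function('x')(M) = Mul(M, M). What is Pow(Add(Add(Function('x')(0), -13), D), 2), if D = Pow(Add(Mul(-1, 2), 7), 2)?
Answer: 144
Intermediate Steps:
Function('x')(M) = Pow(M, 2)
D = 25 (D = Pow(Add(-2, 7), 2) = Pow(5, 2) = 25)
Pow(Add(Add(Function('x')(0), -13), D), 2) = Pow(Add(Add(Pow(0, 2), -13), 25), 2) = Pow(Add(Add(0, -13), 25), 2) = Pow(Add(-13, 25), 2) = Pow(12, 2) = 144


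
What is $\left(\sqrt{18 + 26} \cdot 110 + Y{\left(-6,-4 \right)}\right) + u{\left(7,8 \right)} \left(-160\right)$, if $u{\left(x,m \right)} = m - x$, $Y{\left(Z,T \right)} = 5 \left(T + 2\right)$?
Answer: $-170 + 220 \sqrt{11} \approx 559.66$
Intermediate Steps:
$Y{\left(Z,T \right)} = 10 + 5 T$ ($Y{\left(Z,T \right)} = 5 \left(2 + T\right) = 10 + 5 T$)
$\left(\sqrt{18 + 26} \cdot 110 + Y{\left(-6,-4 \right)}\right) + u{\left(7,8 \right)} \left(-160\right) = \left(\sqrt{18 + 26} \cdot 110 + \left(10 + 5 \left(-4\right)\right)\right) + \left(8 - 7\right) \left(-160\right) = \left(\sqrt{44} \cdot 110 + \left(10 - 20\right)\right) + \left(8 - 7\right) \left(-160\right) = \left(2 \sqrt{11} \cdot 110 - 10\right) + 1 \left(-160\right) = \left(220 \sqrt{11} - 10\right) - 160 = \left(-10 + 220 \sqrt{11}\right) - 160 = -170 + 220 \sqrt{11}$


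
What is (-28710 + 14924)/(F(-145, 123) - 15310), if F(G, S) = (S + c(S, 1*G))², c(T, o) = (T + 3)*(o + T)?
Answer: -13786/7001891 ≈ -0.0019689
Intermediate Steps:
c(T, o) = (3 + T)*(T + o)
F(G, S) = (S² + 3*G + 4*S + G*S)² (F(G, S) = (S + (S² + 3*S + 3*(1*G) + S*(1*G)))² = (S + (S² + 3*S + 3*G + S*G))² = (S + (S² + 3*S + 3*G + G*S))² = (S + (S² + 3*G + 3*S + G*S))² = (S² + 3*G + 4*S + G*S)²)
(-28710 + 14924)/(F(-145, 123) - 15310) = (-28710 + 14924)/((123² + 3*(-145) + 4*123 - 145*123)² - 15310) = -13786/((15129 - 435 + 492 - 17835)² - 15310) = -13786/((-2649)² - 15310) = -13786/(7017201 - 15310) = -13786/7001891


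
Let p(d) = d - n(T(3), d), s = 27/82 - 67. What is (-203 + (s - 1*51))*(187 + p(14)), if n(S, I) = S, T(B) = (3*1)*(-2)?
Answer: -5443065/82 ≈ -66379.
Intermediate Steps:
s = -5467/82 (s = 27*(1/82) - 67 = 27/82 - 67 = -5467/82 ≈ -66.671)
T(B) = -6 (T(B) = 3*(-2) = -6)
p(d) = 6 + d (p(d) = d - 1*(-6) = d + 6 = 6 + d)
(-203 + (s - 1*51))*(187 + p(14)) = (-203 + (-5467/82 - 1*51))*(187 + (6 + 14)) = (-203 + (-5467/82 - 51))*(187 + 20) = (-203 - 9649/82)*207 = -26295/82*207 = -5443065/82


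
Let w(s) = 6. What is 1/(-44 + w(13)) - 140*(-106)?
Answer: 563919/38 ≈ 14840.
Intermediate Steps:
1/(-44 + w(13)) - 140*(-106) = 1/(-44 + 6) - 140*(-106) = 1/(-38) + 14840 = -1/38 + 14840 = 563919/38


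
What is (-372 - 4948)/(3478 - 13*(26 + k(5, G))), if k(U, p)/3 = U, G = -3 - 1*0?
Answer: -56/31 ≈ -1.8065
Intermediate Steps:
G = -3 (G = -3 + 0 = -3)
k(U, p) = 3*U
(-372 - 4948)/(3478 - 13*(26 + k(5, G))) = (-372 - 4948)/(3478 - 13*(26 + 3*5)) = -5320/(3478 - 13*(26 + 15)) = -5320/(3478 - 13*41) = -5320/(3478 - 533) = -5320/2945 = -5320*1/2945 = -56/31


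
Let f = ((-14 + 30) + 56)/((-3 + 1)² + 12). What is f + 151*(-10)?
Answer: -3011/2 ≈ -1505.5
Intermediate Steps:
f = 9/2 (f = (16 + 56)/((-2)² + 12) = 72/(4 + 12) = 72/16 = 72*(1/16) = 9/2 ≈ 4.5000)
f + 151*(-10) = 9/2 + 151*(-10) = 9/2 - 1510 = -3011/2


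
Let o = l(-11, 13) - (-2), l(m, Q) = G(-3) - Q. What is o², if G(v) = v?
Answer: 196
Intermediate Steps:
l(m, Q) = -3 - Q
o = -14 (o = (-3 - 1*13) - (-2) = (-3 - 13) - 1*(-2) = -16 + 2 = -14)
o² = (-14)² = 196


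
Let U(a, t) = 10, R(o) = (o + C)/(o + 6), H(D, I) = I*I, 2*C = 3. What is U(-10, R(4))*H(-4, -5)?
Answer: 250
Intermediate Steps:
C = 3/2 (C = (½)*3 = 3/2 ≈ 1.5000)
H(D, I) = I²
R(o) = (3/2 + o)/(6 + o) (R(o) = (o + 3/2)/(o + 6) = (3/2 + o)/(6 + o))
U(-10, R(4))*H(-4, -5) = 10*(-5)² = 10*25 = 250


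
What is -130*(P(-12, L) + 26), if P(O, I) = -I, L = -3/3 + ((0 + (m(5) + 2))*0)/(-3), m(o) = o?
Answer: -3510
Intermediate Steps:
L = -1 (L = -3/3 + ((0 + (5 + 2))*0)/(-3) = -3*1/3 + ((0 + 7)*0)*(-1/3) = -1 + (7*0)*(-1/3) = -1 + 0*(-1/3) = -1 + 0 = -1)
-130*(P(-12, L) + 26) = -130*(-1*(-1) + 26) = -130*(1 + 26) = -130*27 = -3510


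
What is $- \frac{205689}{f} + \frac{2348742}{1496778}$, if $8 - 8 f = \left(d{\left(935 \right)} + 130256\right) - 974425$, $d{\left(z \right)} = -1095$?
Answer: $- \frac{9950839844}{26358011117} \approx -0.37753$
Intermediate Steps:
$f = 105659$ ($f = 1 - \frac{\left(-1095 + 130256\right) - 974425}{8} = 1 - \frac{129161 - 974425}{8} = 1 - -105658 = 1 + 105658 = 105659$)
$- \frac{205689}{f} + \frac{2348742}{1496778} = - \frac{205689}{105659} + \frac{2348742}{1496778} = \left(-205689\right) \frac{1}{105659} + 2348742 \cdot \frac{1}{1496778} = - \frac{205689}{105659} + \frac{391457}{249463} = - \frac{9950839844}{26358011117}$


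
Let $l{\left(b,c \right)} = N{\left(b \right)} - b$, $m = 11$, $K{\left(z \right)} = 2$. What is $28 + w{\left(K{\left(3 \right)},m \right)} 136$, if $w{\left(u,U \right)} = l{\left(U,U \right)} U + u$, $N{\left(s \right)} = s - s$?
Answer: $-16156$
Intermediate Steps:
$N{\left(s \right)} = 0$
$l{\left(b,c \right)} = - b$ ($l{\left(b,c \right)} = 0 - b = - b$)
$w{\left(u,U \right)} = u - U^{2}$ ($w{\left(u,U \right)} = - U U + u = - U^{2} + u = u - U^{2}$)
$28 + w{\left(K{\left(3 \right)},m \right)} 136 = 28 + \left(2 - 11^{2}\right) 136 = 28 + \left(2 - 121\right) 136 = 28 - 16184 = -16156$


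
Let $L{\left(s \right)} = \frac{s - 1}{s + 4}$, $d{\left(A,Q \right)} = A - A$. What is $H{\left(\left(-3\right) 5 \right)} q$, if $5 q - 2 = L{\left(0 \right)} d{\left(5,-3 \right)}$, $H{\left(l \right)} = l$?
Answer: $-6$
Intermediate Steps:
$d{\left(A,Q \right)} = 0$
$L{\left(s \right)} = \frac{-1 + s}{4 + s}$
$q = \frac{2}{5}$ ($q = \frac{2}{5} + \frac{\frac{-1 + 0}{4 + 0} \cdot 0}{5} = \frac{2}{5} + \frac{\frac{1}{4} \left(-1\right) 0}{5} = \frac{2}{5} + \frac{\left(- \frac{1}{4}\right) 0}{5} = \frac{2}{5} + \frac{1}{5} \cdot 0 = \frac{2}{5} + 0 = \frac{2}{5} \approx 0.4$)
$H{\left(\left(-3\right) 5 \right)} q = \left(-3\right) 5 \cdot \frac{2}{5} = \left(-15\right) \frac{2}{5} = -6$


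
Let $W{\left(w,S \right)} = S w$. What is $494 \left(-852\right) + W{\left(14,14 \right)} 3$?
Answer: $-420300$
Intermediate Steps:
$494 \left(-852\right) + W{\left(14,14 \right)} 3 = 494 \left(-852\right) + 14 \cdot 14 \cdot 3 = -420888 + 196 \cdot 3 = -420888 + 588 = -420300$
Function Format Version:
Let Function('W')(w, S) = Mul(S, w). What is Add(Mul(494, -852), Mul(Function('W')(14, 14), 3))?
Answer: -420300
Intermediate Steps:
Add(Mul(494, -852), Mul(Function('W')(14, 14), 3)) = Add(Mul(494, -852), Mul(Mul(14, 14), 3)) = Add(-420888, Mul(196, 3)) = Add(-420888, 588) = -420300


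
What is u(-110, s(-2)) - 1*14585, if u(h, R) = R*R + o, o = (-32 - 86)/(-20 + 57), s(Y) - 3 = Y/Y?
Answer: -539171/37 ≈ -14572.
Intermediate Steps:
s(Y) = 4 (s(Y) = 3 + Y/Y = 3 + 1 = 4)
o = -118/37 ≈ -3.1892
u(h, R) = -118/37 + R² (u(h, R) = R*R - 118/37 = R² - 118/37 = -118/37 + R²)
u(-110, s(-2)) - 1*14585 = (-118/37 + 4²) - 1*14585 = (-118/37 + 16) - 14585 = 474/37 - 14585 = -539171/37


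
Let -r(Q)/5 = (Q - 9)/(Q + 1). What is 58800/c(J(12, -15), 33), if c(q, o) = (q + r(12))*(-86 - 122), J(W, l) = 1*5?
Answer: -147/2 ≈ -73.500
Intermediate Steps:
r(Q) = -5*(-9 + Q)/(1 + Q) (r(Q) = -5*(Q - 9)/(Q + 1) = -5*(-9 + Q)/(1 + Q))
J(W, l) = 5
c(q, o) = 240 - 208*q (c(q, o) = (q + 5*(9 - 1*12)/(1 + 12))*(-86 - 122) = (q + 5*(9 - 12)/13)*(-208) = (q + 5*(1/13)*(-3))*(-208) = (q - 15/13)*(-208) = (-15/13 + q)*(-208) = 240 - 208*q)
58800/c(J(12, -15), 33) = 58800/(240 - 208*5) = 58800/(240 - 1040) = 58800/(-800) = 58800*(-1/800) = -147/2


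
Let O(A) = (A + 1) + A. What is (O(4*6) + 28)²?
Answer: 5929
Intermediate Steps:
O(A) = 1 + 2*A (O(A) = (1 + A) + A = 1 + 2*A)
(O(4*6) + 28)² = ((1 + 2*(4*6)) + 28)² = ((1 + 2*24) + 28)² = ((1 + 48) + 28)² = (49 + 28)² = 77² = 5929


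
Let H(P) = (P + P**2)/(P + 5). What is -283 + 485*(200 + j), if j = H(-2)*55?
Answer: 343501/3 ≈ 1.1450e+5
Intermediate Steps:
H(P) = (P + P**2)/(5 + P)
j = 110/3 (j = -2*(1 - 2)/(5 - 2)*55 = -2*(-1)/3*55 = -2*1/3*(-1)*55 = (2/3)*55 = 110/3 ≈ 36.667)
-283 + 485*(200 + j) = -283 + 485*(200 + 110/3) = -283 + 485*(710/3) = -283 + 344350/3 = 343501/3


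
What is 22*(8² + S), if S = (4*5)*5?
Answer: 3608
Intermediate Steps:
S = 100 (S = 20*5 = 100)
22*(8² + S) = 22*(8² + 100) = 22*(64 + 100) = 22*164 = 3608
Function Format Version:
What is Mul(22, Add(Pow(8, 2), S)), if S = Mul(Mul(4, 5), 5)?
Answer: 3608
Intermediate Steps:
S = 100 (S = Mul(20, 5) = 100)
Mul(22, Add(Pow(8, 2), S)) = Mul(22, Add(Pow(8, 2), 100)) = Mul(22, Add(64, 100)) = Mul(22, 164) = 3608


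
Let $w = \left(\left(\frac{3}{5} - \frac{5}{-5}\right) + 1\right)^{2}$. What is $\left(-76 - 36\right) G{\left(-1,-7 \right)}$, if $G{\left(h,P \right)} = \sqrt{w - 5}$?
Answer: $- \frac{224 \sqrt{11}}{5} \approx -148.58$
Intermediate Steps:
$w = \frac{169}{25}$ ($w = \left(\left(3 \cdot \frac{1}{5} - -1\right) + 1\right)^{2} = \left(\left(\frac{3}{5} + 1\right) + 1\right)^{2} = \left(\frac{8}{5} + 1\right)^{2} = \left(\frac{13}{5}\right)^{2} = \frac{169}{25} \approx 6.76$)
$G{\left(h,P \right)} = \frac{2 \sqrt{11}}{5}$ ($G{\left(h,P \right)} = \sqrt{\frac{169}{25} - 5} = \sqrt{\frac{44}{25}} = \frac{2 \sqrt{11}}{5}$)
$\left(-76 - 36\right) G{\left(-1,-7 \right)} = \left(-76 - 36\right) \frac{2 \sqrt{11}}{5} = - 112 \frac{2 \sqrt{11}}{5} = - \frac{224 \sqrt{11}}{5}$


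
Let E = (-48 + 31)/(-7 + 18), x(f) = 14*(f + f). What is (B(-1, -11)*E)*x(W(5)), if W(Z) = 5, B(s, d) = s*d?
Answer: -2380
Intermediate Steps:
B(s, d) = d*s
x(f) = 28*f (x(f) = 14*(2*f) = 28*f)
E = -17/11 ≈ -1.5455
(B(-1, -11)*E)*x(W(5)) = (-11*(-1)*(-17/11))*(28*5) = (11*(-17/11))*140 = -17*140 = -2380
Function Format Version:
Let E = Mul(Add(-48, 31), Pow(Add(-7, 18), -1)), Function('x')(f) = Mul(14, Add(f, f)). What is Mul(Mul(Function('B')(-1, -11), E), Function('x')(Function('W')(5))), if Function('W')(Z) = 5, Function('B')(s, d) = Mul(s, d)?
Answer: -2380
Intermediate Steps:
Function('B')(s, d) = Mul(d, s)
Function('x')(f) = Mul(28, f) (Function('x')(f) = Mul(14, Mul(2, f)) = Mul(28, f))
E = Rational(-17, 11) (E = Mul(-17, Pow(11, -1)) = Mul(-17, Rational(1, 11)) = Rational(-17, 11) ≈ -1.5455)
Mul(Mul(Function('B')(-1, -11), E), Function('x')(Function('W')(5))) = Mul(Mul(Mul(-11, -1), Rational(-17, 11)), Mul(28, 5)) = Mul(Mul(11, Rational(-17, 11)), 140) = Mul(-17, 140) = -2380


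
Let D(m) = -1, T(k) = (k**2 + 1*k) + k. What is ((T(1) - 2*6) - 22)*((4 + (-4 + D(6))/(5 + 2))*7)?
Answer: -713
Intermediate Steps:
T(k) = k**2 + 2*k (T(k) = (k**2 + k) + k = (k + k**2) + k = k**2 + 2*k)
((T(1) - 2*6) - 22)*((4 + (-4 + D(6))/(5 + 2))*7) = ((1*(2 + 1) - 2*6) - 22)*((4 + (-4 - 1)/(5 + 2))*7) = ((1*3 - 12) - 22)*((4 - 5/7)*7) = ((3 - 12) - 22)*((4 - 5*1/7)*7) = (-9 - 22)*((4 - 5/7)*7) = -713*7/7 = -31*23 = -713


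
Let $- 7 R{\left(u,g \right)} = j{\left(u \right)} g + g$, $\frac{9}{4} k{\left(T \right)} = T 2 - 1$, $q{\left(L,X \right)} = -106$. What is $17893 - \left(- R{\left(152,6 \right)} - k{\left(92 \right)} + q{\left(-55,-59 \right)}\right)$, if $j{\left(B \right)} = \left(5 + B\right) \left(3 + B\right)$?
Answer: $- \frac{58361}{21} \approx -2779.1$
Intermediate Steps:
$j{\left(B \right)} = \left(3 + B\right) \left(5 + B\right)$
$k{\left(T \right)} = - \frac{4}{9} + \frac{8 T}{9}$ ($k{\left(T \right)} = \frac{4 \left(T 2 - 1\right)}{9} = \frac{4 \left(2 T - 1\right)}{9} = \frac{4 \left(-1 + 2 T\right)}{9} = - \frac{4}{9} + \frac{8 T}{9}$)
$R{\left(u,g \right)} = - \frac{g}{7} - \frac{g \left(15 + u^{2} + 8 u\right)}{7}$ ($R{\left(u,g \right)} = - \frac{\left(15 + u^{2} + 8 u\right) g + g}{7} = - \frac{g \left(15 + u^{2} + 8 u\right) + g}{7} = - \frac{g + g \left(15 + u^{2} + 8 u\right)}{7} = - \frac{g}{7} - \frac{g \left(15 + u^{2} + 8 u\right)}{7}$)
$17893 - \left(- R{\left(152,6 \right)} - k{\left(92 \right)} + q{\left(-55,-59 \right)}\right) = 17893 - \left(-106 - \left(- \frac{4}{9} + \frac{8}{9} \cdot 92\right) + \frac{6 \left(16 + 152^{2} + 8 \cdot 152\right)}{7}\right) = 17893 - \left(-106 - \left(- \frac{4}{9} + \frac{736}{9}\right) + \frac{6 \left(16 + 23104 + 1216\right)}{7}\right) = 17893 - \left(-106 - \frac{244}{3} + \frac{146016}{7}\right) = 17893 - \frac{434114}{21} = - \frac{58361}{21}$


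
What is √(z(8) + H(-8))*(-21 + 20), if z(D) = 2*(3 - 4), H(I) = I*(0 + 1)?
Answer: -I*√10 ≈ -3.1623*I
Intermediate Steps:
H(I) = I (H(I) = I*1 = I)
z(D) = -2 (z(D) = 2*(-1) = -2)
√(z(8) + H(-8))*(-21 + 20) = √(-2 - 8)*(-21 + 20) = √(-10)*(-1) = (I*√10)*(-1) = -I*√10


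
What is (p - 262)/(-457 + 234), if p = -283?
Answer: 545/223 ≈ 2.4439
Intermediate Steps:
(p - 262)/(-457 + 234) = (-283 - 262)/(-457 + 234) = -545/(-223) = -1/223*(-545) = 545/223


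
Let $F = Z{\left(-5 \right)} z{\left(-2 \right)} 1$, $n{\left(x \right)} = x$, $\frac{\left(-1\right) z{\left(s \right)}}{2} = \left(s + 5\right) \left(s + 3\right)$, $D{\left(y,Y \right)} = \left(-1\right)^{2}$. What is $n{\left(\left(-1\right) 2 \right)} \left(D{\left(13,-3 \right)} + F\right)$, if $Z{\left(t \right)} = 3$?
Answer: $34$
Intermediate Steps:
$D{\left(y,Y \right)} = 1$
$z{\left(s \right)} = - 2 \left(3 + s\right) \left(5 + s\right)$ ($z{\left(s \right)} = - 2 \left(s + 5\right) \left(s + 3\right) = - 2 \left(5 + s\right) \left(3 + s\right) = - 2 \left(3 + s\right) \left(5 + s\right)$)
$F = -18$ ($F = 3 \left(-30 - -32 - 2 \left(-2\right)^{2}\right) 1 = 3 \left(-30 + 32 - 8\right) 1 = 3 \left(-6\right) 1 = \left(-18\right) 1 = -18$)
$n{\left(\left(-1\right) 2 \right)} \left(D{\left(13,-3 \right)} + F\right) = \left(-1\right) 2 \left(1 - 18\right) = \left(-2\right) \left(-17\right) = 34$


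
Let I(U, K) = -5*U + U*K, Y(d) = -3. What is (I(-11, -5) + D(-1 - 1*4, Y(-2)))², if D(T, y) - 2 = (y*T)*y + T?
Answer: 3844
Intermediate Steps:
D(T, y) = 2 + T + T*y² (D(T, y) = 2 + ((y*T)*y + T) = 2 + ((T*y)*y + T) = 2 + (T*y² + T) = 2 + (T + T*y²) = 2 + T + T*y²)
I(U, K) = -5*U + K*U
(I(-11, -5) + D(-1 - 1*4, Y(-2)))² = (-11*(-5 - 5) + (2 + (-1 - 1*4) + (-1 - 1*4)*(-3)²))² = (-11*(-10) + (2 + (-1 - 4) + (-1 - 4)*9))² = (110 + (2 - 5 - 5*9))² = (110 + (2 - 5 - 45))² = (110 - 48)² = 62² = 3844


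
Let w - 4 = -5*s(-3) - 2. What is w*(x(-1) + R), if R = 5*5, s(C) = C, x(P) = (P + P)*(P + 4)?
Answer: 323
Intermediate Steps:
x(P) = 2*P*(4 + P) (x(P) = (2*P)*(4 + P) = 2*P*(4 + P))
R = 25
w = 17 (w = 4 + (-5*(-3) - 2) = 4 + (15 - 2) = 4 + 13 = 17)
w*(x(-1) + R) = 17*(2*(-1)*(4 - 1) + 25) = 17*(2*(-1)*3 + 25) = 17*(-6 + 25) = 17*19 = 323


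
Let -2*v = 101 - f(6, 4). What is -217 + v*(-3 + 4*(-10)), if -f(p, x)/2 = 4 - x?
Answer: 3909/2 ≈ 1954.5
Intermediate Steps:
f(p, x) = -8 + 2*x (f(p, x) = -2*(4 - x) = -8 + 2*x)
v = -101/2 (v = -(101 - (-8 + 2*4))/2 = -(101 - (-8 + 8))/2 = -(101 - 1*0)/2 = -(101 + 0)/2 = -1/2*101 = -101/2 ≈ -50.500)
-217 + v*(-3 + 4*(-10)) = -217 - 101*(-3 + 4*(-10))/2 = -217 - 101*(-3 - 40)/2 = -217 - 101/2*(-43) = -217 + 4343/2 = 3909/2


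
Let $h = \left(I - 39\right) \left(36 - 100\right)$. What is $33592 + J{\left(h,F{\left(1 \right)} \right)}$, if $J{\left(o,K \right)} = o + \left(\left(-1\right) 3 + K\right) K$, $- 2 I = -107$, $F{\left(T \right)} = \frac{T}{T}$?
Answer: $32662$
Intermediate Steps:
$F{\left(T \right)} = 1$
$I = \frac{107}{2}$ ($I = \left(- \frac{1}{2}\right) \left(-107\right) = \frac{107}{2} \approx 53.5$)
$h = -928$ ($h = \left(\frac{107}{2} - 39\right) \left(36 - 100\right) = \frac{29}{2} \left(-64\right) = -928$)
$J{\left(o,K \right)} = o + K \left(-3 + K\right)$ ($J{\left(o,K \right)} = o + \left(-3 + K\right) K = o + K \left(-3 + K\right)$)
$33592 + J{\left(h,F{\left(1 \right)} \right)} = 33592 - \left(931 - 1\right) = 33592 - 930 = 32662$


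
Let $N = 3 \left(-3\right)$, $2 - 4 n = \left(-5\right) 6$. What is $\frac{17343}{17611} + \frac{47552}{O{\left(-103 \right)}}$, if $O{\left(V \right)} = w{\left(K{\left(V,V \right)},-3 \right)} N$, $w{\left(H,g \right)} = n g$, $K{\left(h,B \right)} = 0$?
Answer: $\frac{105148045}{475497} \approx 221.13$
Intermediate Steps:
$n = 8$ ($n = \frac{1}{2} - \frac{\left(-5\right) 6}{4} = \frac{1}{2} - - \frac{15}{2} = \frac{1}{2} + \frac{15}{2} = 8$)
$N = -9$
$w{\left(H,g \right)} = 8 g$
$O{\left(V \right)} = 216$ ($O{\left(V \right)} = 8 \left(-3\right) \left(-9\right) = \left(-24\right) \left(-9\right) = 216$)
$\frac{17343}{17611} + \frac{47552}{O{\left(-103 \right)}} = \frac{17343}{17611} + \frac{47552}{216} = 17343 \cdot \frac{1}{17611} + 47552 \cdot \frac{1}{216} = \frac{17343}{17611} + \frac{5944}{27} = \frac{105148045}{475497}$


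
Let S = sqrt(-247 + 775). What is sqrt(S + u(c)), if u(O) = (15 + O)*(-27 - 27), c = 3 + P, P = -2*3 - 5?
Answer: sqrt(-378 + 4*sqrt(33)) ≈ 18.842*I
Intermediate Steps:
S = 4*sqrt(33) (S = sqrt(528) = 4*sqrt(33) ≈ 22.978)
P = -11 (P = -6 - 5 = -11)
c = -8 (c = 3 - 11 = -8)
u(O) = -810 - 54*O (u(O) = (15 + O)*(-54) = -810 - 54*O)
sqrt(S + u(c)) = sqrt(4*sqrt(33) + (-810 - 54*(-8))) = sqrt(4*sqrt(33) + (-810 + 432)) = sqrt(4*sqrt(33) - 378) = sqrt(-378 + 4*sqrt(33))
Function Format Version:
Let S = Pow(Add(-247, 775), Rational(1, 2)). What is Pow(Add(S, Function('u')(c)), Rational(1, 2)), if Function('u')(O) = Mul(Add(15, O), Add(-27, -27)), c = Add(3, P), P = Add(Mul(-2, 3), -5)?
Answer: Pow(Add(-378, Mul(4, Pow(33, Rational(1, 2)))), Rational(1, 2)) ≈ Mul(18.842, I)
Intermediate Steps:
S = Mul(4, Pow(33, Rational(1, 2))) (S = Pow(528, Rational(1, 2)) = Mul(4, Pow(33, Rational(1, 2))) ≈ 22.978)
P = -11 (P = Add(-6, -5) = -11)
c = -8 (c = Add(3, -11) = -8)
Function('u')(O) = Add(-810, Mul(-54, O)) (Function('u')(O) = Mul(Add(15, O), -54) = Add(-810, Mul(-54, O)))
Pow(Add(S, Function('u')(c)), Rational(1, 2)) = Pow(Add(Mul(4, Pow(33, Rational(1, 2))), Add(-810, Mul(-54, -8))), Rational(1, 2)) = Pow(Add(Mul(4, Pow(33, Rational(1, 2))), Add(-810, 432)), Rational(1, 2)) = Pow(Add(Mul(4, Pow(33, Rational(1, 2))), -378), Rational(1, 2)) = Pow(Add(-378, Mul(4, Pow(33, Rational(1, 2)))), Rational(1, 2))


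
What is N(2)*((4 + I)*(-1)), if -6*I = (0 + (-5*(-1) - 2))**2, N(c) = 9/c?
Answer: -45/4 ≈ -11.250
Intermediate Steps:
I = -3/2 (I = -(0 + (-5*(-1) - 2))**2/6 = -(0 + (5 - 2))**2/6 = -(0 + 3)**2/6 = -1/6*3**2 = -1/6*9 = -3/2 ≈ -1.5000)
N(2)*((4 + I)*(-1)) = (9/2)*((4 - 3/2)*(-1)) = (9*(1/2))*((5/2)*(-1)) = (9/2)*(-5/2) = -45/4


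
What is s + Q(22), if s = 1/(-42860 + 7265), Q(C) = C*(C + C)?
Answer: 34455959/35595 ≈ 968.00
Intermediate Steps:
Q(C) = 2*C**2 (Q(C) = C*(2*C) = 2*C**2)
s = -1/35595 (s = 1/(-35595) = -1/35595 ≈ -2.8094e-5)
s + Q(22) = -1/35595 + 2*22**2 = -1/35595 + 2*484 = -1/35595 + 968 = 34455959/35595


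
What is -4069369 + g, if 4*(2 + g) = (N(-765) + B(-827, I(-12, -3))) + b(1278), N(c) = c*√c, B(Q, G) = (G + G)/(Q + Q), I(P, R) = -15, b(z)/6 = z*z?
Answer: -5357124045/3308 - 2295*I*√85/4 ≈ -1.6194e+6 - 5289.7*I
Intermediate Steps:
b(z) = 6*z² (b(z) = 6*(z*z) = 6*z²)
B(Q, G) = G/Q (B(Q, G) = (2*G)/((2*Q)) = (2*G)*(1/(2*Q)) = G/Q)
N(c) = c^(3/2)
g = 8104348607/3308 - 2295*I*√85/4 (g = -2 + (((-765)^(3/2) - 15/(-827)) + 6*1278²)/4 = -2 + ((-2295*I*√85 - 15*(-1/827)) + 6*1633284)/4 = -2 + ((-2295*I*√85 + 15/827) + 9799704)/4 = -2 + ((15/827 - 2295*I*√85) + 9799704)/4 = -2 + (8104355223/827 - 2295*I*√85)/4 = -2 + (8104355223/3308 - 2295*I*√85/4) = 8104348607/3308 - 2295*I*√85/4 ≈ 2.4499e+6 - 5289.7*I)
-4069369 + g = -4069369 + (8104348607/3308 - 2295*I*√85/4) = -5357124045/3308 - 2295*I*√85/4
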